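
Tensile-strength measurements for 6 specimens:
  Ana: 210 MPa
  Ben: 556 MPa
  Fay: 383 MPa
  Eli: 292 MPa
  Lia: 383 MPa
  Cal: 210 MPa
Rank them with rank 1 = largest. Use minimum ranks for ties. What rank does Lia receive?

Sorted (descending): 556, 383, 383, 292, 210, 210
The 2 values of 383 occupy positions 2–3 → each gets rank 2.
The 2 values of 210 occupy positions 5–6 → each gets rank 5.
Lia has value 383 MPa → rank 2.

2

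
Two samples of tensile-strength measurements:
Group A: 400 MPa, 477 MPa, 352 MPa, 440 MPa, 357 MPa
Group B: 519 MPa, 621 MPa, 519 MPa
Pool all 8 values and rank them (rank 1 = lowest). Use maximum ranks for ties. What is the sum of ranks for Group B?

22

Sorted (ascending): 352, 357, 400, 440, 477, 519, 519, 621
The 2 values of 519 occupy positions 6–7 → each gets rank 7.
Group B values → pooled ranks: 519→7, 621→8, 519→7
Rank sum = 7 + 8 + 7 = 22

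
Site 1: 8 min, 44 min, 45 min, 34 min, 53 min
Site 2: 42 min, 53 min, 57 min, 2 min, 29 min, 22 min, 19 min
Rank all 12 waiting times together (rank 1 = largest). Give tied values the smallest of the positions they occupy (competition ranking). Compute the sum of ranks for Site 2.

Sorted (descending): 57, 53, 53, 45, 44, 42, 34, 29, 22, 19, 8, 2
The 2 values of 53 occupy positions 2–3 → each gets rank 2.
Site 2 values → pooled ranks: 42→6, 53→2, 57→1, 2→12, 29→8, 22→9, 19→10
Rank sum = 6 + 2 + 1 + 12 + 8 + 9 + 10 = 48

48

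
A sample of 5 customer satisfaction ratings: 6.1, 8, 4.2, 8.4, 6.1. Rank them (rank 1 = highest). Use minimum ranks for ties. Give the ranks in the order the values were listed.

Sorted (descending): 8.4, 8, 6.1, 6.1, 4.2
The 2 values of 6.1 occupy positions 3–4 → each gets rank 3.

3, 2, 5, 1, 3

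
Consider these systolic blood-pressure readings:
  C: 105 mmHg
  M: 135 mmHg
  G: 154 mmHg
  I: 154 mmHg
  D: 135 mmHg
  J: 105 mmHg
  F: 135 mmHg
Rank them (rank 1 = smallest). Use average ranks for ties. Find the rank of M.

Sorted (ascending): 105, 105, 135, 135, 135, 154, 154
The 2 values of 105 occupy positions 1–2 → average rank (1+2)/2 = 1.5.
The 3 values of 135 occupy positions 3–5 → average rank 4.
The 2 values of 154 occupy positions 6–7 → average rank (6+7)/2 = 6.5.
M has value 135 mmHg → rank 4.

4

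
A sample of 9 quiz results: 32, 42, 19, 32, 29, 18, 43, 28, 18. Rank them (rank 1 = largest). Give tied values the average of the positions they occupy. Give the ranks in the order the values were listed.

Sorted (descending): 43, 42, 32, 32, 29, 28, 19, 18, 18
The 2 values of 32 occupy positions 3–4 → average rank (3+4)/2 = 3.5.
The 2 values of 18 occupy positions 8–9 → average rank (8+9)/2 = 8.5.

3.5, 2, 7, 3.5, 5, 8.5, 1, 6, 8.5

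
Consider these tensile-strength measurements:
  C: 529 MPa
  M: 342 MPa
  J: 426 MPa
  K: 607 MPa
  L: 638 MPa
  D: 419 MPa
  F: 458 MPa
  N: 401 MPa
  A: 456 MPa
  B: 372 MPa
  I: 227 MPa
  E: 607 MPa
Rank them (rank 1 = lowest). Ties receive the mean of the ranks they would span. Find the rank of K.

Sorted (ascending): 227, 342, 372, 401, 419, 426, 456, 458, 529, 607, 607, 638
The 2 values of 607 occupy positions 10–11 → average rank (10+11)/2 = 10.5.
K has value 607 MPa → rank 10.5.

10.5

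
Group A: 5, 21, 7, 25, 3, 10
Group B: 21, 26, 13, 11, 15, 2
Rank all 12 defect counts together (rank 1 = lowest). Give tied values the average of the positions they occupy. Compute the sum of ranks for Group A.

34.5

Sorted (ascending): 2, 3, 5, 7, 10, 11, 13, 15, 21, 21, 25, 26
The 2 values of 21 occupy positions 9–10 → average rank (9+10)/2 = 9.5.
Group A values → pooled ranks: 5→3, 21→9.5, 7→4, 25→11, 3→2, 10→5
Rank sum = 3 + 9.5 + 4 + 11 + 2 + 5 = 34.5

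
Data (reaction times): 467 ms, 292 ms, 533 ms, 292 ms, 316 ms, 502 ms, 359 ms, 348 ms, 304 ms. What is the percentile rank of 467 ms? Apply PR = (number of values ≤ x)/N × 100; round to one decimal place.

77.8

N = 9.
Strictly below 467: 6. Equal to 467: 1.
PR = 7/9 × 100 = 77.8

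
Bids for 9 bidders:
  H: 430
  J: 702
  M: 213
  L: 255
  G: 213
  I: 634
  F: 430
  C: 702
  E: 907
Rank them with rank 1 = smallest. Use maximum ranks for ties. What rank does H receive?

Sorted (ascending): 213, 213, 255, 430, 430, 634, 702, 702, 907
The 2 values of 213 occupy positions 1–2 → each gets rank 2.
The 2 values of 430 occupy positions 4–5 → each gets rank 5.
The 2 values of 702 occupy positions 7–8 → each gets rank 8.
H has value 430 → rank 5.

5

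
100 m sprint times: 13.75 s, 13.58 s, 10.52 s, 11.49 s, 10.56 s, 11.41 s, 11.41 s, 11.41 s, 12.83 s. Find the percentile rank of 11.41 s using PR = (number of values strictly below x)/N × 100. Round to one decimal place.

N = 9.
Strictly below 11.41: 2. Equal to 11.41: 3.
PR = 2/9 × 100 = 22.2

22.2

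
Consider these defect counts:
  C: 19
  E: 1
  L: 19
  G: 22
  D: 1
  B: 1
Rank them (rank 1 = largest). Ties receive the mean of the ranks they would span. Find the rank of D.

5

Sorted (descending): 22, 19, 19, 1, 1, 1
The 2 values of 19 occupy positions 2–3 → average rank (2+3)/2 = 2.5.
The 3 values of 1 occupy positions 4–6 → average rank 5.
D has value 1 → rank 5.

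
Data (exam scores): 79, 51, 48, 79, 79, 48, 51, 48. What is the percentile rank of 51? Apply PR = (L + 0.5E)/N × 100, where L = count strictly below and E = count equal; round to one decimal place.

50.0

N = 8.
Strictly below 51: 3. Equal to 51: 2.
PR = (3 + 0.5·2)/8 × 100 = 50.0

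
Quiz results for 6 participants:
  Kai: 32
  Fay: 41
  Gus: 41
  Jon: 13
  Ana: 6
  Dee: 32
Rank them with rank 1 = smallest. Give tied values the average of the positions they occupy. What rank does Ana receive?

Sorted (ascending): 6, 13, 32, 32, 41, 41
The 2 values of 32 occupy positions 3–4 → average rank (3+4)/2 = 3.5.
The 2 values of 41 occupy positions 5–6 → average rank (5+6)/2 = 5.5.
Ana has value 6 → rank 1.

1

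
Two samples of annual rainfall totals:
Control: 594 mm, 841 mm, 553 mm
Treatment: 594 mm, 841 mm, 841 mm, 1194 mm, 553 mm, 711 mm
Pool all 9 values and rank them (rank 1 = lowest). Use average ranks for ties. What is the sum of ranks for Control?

12

Sorted (ascending): 553, 553, 594, 594, 711, 841, 841, 841, 1194
The 2 values of 553 occupy positions 1–2 → average rank (1+2)/2 = 1.5.
The 2 values of 594 occupy positions 3–4 → average rank (3+4)/2 = 3.5.
The 3 values of 841 occupy positions 6–8 → average rank 7.
Control values → pooled ranks: 594→3.5, 841→7, 553→1.5
Rank sum = 3.5 + 7 + 1.5 = 12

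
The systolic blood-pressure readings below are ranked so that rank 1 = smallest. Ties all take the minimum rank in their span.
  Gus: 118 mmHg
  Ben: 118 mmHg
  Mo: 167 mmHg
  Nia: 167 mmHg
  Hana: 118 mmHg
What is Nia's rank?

4

Sorted (ascending): 118, 118, 118, 167, 167
The 3 values of 118 occupy positions 1–3 → each gets rank 1.
The 2 values of 167 occupy positions 4–5 → each gets rank 4.
Nia has value 167 mmHg → rank 4.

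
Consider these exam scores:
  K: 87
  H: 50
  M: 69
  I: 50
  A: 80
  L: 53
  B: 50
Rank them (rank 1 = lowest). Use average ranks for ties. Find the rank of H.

Sorted (ascending): 50, 50, 50, 53, 69, 80, 87
The 3 values of 50 occupy positions 1–3 → average rank 2.
H has value 50 → rank 2.

2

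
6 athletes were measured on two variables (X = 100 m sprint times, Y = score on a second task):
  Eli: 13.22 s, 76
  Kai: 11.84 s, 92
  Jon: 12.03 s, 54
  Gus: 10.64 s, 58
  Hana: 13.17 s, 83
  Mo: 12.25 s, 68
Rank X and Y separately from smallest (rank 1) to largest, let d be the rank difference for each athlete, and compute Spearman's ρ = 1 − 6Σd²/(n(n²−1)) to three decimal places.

0.257

Ranks of variable 1: 6, 2, 3, 1, 5, 4
Ranks of variable 2: 4, 6, 1, 2, 5, 3
d = r₁ − r₂: 2, -4, 2, -1, 0, 1
d²: 4, 16, 4, 1, 0, 1; Σd² = 26
ρ = 1 − 6·26/(6·35) = 1 − 156/210 = 0.257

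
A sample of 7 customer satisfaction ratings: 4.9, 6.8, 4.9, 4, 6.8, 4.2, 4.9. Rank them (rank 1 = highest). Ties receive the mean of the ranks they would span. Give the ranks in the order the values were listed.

Sorted (descending): 6.8, 6.8, 4.9, 4.9, 4.9, 4.2, 4
The 2 values of 6.8 occupy positions 1–2 → average rank (1+2)/2 = 1.5.
The 3 values of 4.9 occupy positions 3–5 → average rank 4.

4, 1.5, 4, 7, 1.5, 6, 4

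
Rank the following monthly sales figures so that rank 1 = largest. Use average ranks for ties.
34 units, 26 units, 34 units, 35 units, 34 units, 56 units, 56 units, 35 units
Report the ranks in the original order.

6, 8, 6, 3.5, 6, 1.5, 1.5, 3.5

Sorted (descending): 56, 56, 35, 35, 34, 34, 34, 26
The 2 values of 56 occupy positions 1–2 → average rank (1+2)/2 = 1.5.
The 2 values of 35 occupy positions 3–4 → average rank (3+4)/2 = 3.5.
The 3 values of 34 occupy positions 5–7 → average rank 6.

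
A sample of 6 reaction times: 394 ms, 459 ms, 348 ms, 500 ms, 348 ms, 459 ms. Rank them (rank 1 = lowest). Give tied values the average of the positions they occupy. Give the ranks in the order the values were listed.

3, 4.5, 1.5, 6, 1.5, 4.5

Sorted (ascending): 348, 348, 394, 459, 459, 500
The 2 values of 348 occupy positions 1–2 → average rank (1+2)/2 = 1.5.
The 2 values of 459 occupy positions 4–5 → average rank (4+5)/2 = 4.5.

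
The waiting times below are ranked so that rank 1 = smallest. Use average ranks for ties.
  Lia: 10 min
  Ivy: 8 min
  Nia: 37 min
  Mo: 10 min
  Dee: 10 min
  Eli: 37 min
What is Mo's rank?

3

Sorted (ascending): 8, 10, 10, 10, 37, 37
The 3 values of 10 occupy positions 2–4 → average rank 3.
The 2 values of 37 occupy positions 5–6 → average rank (5+6)/2 = 5.5.
Mo has value 10 min → rank 3.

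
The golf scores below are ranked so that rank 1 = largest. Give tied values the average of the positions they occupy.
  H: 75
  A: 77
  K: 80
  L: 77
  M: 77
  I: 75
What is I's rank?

Sorted (descending): 80, 77, 77, 77, 75, 75
The 3 values of 77 occupy positions 2–4 → average rank 3.
The 2 values of 75 occupy positions 5–6 → average rank (5+6)/2 = 5.5.
I has value 75 → rank 5.5.

5.5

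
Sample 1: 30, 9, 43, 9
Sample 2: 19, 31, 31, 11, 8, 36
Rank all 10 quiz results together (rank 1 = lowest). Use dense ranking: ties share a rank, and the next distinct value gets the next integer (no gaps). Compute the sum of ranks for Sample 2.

Sorted (ascending): 8, 9, 9, 11, 19, 30, 31, 31, 36, 43
The 2 values of 9 share dense rank 2.
The 2 values of 31 share dense rank 6.
Remaining distinct values take the next consecutive integers.
Sample 2 values → pooled ranks: 19→4, 31→6, 31→6, 11→3, 8→1, 36→7
Rank sum = 4 + 6 + 6 + 3 + 1 + 7 = 27

27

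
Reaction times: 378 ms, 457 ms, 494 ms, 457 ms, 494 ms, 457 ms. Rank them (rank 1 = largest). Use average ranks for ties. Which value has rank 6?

Sorted (descending): 494, 494, 457, 457, 457, 378
The 2 values of 494 occupy positions 1–2 → average rank (1+2)/2 = 1.5.
The 3 values of 457 occupy positions 3–5 → average rank 4.
Rank 6 → value 378.

378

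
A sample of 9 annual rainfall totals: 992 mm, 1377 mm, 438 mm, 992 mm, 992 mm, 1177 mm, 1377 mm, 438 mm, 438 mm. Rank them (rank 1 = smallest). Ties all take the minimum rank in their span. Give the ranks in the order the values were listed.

4, 8, 1, 4, 4, 7, 8, 1, 1

Sorted (ascending): 438, 438, 438, 992, 992, 992, 1177, 1377, 1377
The 3 values of 438 occupy positions 1–3 → each gets rank 1.
The 3 values of 992 occupy positions 4–6 → each gets rank 4.
The 2 values of 1377 occupy positions 8–9 → each gets rank 8.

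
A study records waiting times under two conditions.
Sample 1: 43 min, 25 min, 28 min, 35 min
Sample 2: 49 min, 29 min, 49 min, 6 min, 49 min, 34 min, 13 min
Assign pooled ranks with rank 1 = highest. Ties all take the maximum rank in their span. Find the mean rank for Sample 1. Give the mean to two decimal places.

Sorted (descending): 49, 49, 49, 43, 35, 34, 29, 28, 25, 13, 6
The 3 values of 49 occupy positions 1–3 → each gets rank 3.
Sample 1 values → pooled ranks: 43→4, 25→9, 28→8, 35→5
Mean rank = (4 + 9 + 8 + 5) / 4 = 6.50

6.50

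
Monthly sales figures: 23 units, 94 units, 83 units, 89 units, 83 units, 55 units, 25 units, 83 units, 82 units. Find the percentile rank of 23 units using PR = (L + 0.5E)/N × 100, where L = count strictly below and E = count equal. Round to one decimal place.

5.6

N = 9.
Strictly below 23: 0. Equal to 23: 1.
PR = (0 + 0.5·1)/9 × 100 = 5.6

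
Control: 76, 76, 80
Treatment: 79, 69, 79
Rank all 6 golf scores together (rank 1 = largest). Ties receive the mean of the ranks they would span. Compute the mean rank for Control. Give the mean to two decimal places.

3.33

Sorted (descending): 80, 79, 79, 76, 76, 69
The 2 values of 79 occupy positions 2–3 → average rank (2+3)/2 = 2.5.
The 2 values of 76 occupy positions 4–5 → average rank (4+5)/2 = 4.5.
Control values → pooled ranks: 76→4.5, 76→4.5, 80→1
Mean rank = (4.5 + 4.5 + 1) / 3 = 3.33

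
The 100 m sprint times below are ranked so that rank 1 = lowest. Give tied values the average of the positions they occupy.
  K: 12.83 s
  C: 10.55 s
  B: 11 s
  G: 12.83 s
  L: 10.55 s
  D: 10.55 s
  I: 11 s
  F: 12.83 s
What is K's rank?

Sorted (ascending): 10.55, 10.55, 10.55, 11, 11, 12.83, 12.83, 12.83
The 3 values of 10.55 occupy positions 1–3 → average rank 2.
The 2 values of 11 occupy positions 4–5 → average rank (4+5)/2 = 4.5.
The 3 values of 12.83 occupy positions 6–8 → average rank 7.
K has value 12.83 s → rank 7.

7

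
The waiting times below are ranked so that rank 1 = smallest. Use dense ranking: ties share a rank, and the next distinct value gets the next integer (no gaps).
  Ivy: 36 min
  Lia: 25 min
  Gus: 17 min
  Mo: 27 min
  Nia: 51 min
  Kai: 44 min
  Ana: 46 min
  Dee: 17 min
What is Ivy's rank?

Sorted (ascending): 17, 17, 25, 27, 36, 44, 46, 51
The 2 values of 17 share dense rank 1.
Remaining distinct values take the next consecutive integers.
Ivy has value 36 min → rank 4.

4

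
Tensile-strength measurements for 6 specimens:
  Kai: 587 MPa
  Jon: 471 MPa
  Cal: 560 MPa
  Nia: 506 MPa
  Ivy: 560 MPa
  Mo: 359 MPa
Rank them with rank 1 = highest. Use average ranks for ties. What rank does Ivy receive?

2.5

Sorted (descending): 587, 560, 560, 506, 471, 359
The 2 values of 560 occupy positions 2–3 → average rank (2+3)/2 = 2.5.
Ivy has value 560 MPa → rank 2.5.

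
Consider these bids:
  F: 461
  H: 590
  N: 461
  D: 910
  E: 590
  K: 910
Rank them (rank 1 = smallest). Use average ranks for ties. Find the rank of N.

1.5

Sorted (ascending): 461, 461, 590, 590, 910, 910
The 2 values of 461 occupy positions 1–2 → average rank (1+2)/2 = 1.5.
The 2 values of 590 occupy positions 3–4 → average rank (3+4)/2 = 3.5.
The 2 values of 910 occupy positions 5–6 → average rank (5+6)/2 = 5.5.
N has value 461 → rank 1.5.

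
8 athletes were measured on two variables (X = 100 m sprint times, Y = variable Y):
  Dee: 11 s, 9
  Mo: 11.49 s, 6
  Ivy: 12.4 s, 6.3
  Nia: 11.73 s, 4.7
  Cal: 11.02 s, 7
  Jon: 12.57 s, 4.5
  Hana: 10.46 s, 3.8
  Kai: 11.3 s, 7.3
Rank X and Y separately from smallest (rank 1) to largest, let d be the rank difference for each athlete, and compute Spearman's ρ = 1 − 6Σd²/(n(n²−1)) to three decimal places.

-0.238

Ranks of variable 1: 2, 5, 7, 6, 3, 8, 1, 4
Ranks of variable 2: 8, 4, 5, 3, 6, 2, 1, 7
d = r₁ − r₂: -6, 1, 2, 3, -3, 6, 0, -3
d²: 36, 1, 4, 9, 9, 36, 0, 9; Σd² = 104
ρ = 1 − 6·104/(8·63) = 1 − 624/504 = -0.238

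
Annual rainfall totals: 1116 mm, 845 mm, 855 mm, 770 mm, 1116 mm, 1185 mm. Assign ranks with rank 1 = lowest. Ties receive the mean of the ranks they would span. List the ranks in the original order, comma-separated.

4.5, 2, 3, 1, 4.5, 6

Sorted (ascending): 770, 845, 855, 1116, 1116, 1185
The 2 values of 1116 occupy positions 4–5 → average rank (4+5)/2 = 4.5.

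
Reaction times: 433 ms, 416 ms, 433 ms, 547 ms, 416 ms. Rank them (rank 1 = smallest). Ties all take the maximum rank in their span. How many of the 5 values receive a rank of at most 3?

Sorted (ascending): 416, 416, 433, 433, 547
The 2 values of 416 occupy positions 1–2 → each gets rank 2.
The 2 values of 433 occupy positions 3–4 → each gets rank 4.
Ranks ≤ 3: {2, 2} → 2 values.

2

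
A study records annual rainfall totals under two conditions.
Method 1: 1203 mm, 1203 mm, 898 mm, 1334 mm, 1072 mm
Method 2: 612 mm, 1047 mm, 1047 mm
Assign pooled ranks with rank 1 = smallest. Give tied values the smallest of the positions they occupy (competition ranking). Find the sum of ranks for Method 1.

Sorted (ascending): 612, 898, 1047, 1047, 1072, 1203, 1203, 1334
The 2 values of 1047 occupy positions 3–4 → each gets rank 3.
The 2 values of 1203 occupy positions 6–7 → each gets rank 6.
Method 1 values → pooled ranks: 1203→6, 1203→6, 898→2, 1334→8, 1072→5
Rank sum = 6 + 6 + 2 + 8 + 5 = 27

27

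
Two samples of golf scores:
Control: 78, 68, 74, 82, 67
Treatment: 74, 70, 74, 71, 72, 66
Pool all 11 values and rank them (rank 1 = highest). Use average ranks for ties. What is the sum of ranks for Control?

26

Sorted (descending): 82, 78, 74, 74, 74, 72, 71, 70, 68, 67, 66
The 3 values of 74 occupy positions 3–5 → average rank 4.
Control values → pooled ranks: 78→2, 68→9, 74→4, 82→1, 67→10
Rank sum = 2 + 9 + 4 + 1 + 10 = 26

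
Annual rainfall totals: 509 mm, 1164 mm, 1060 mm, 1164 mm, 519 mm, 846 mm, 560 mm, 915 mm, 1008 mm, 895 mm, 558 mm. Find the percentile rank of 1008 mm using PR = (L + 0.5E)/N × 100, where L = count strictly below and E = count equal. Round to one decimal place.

N = 11.
Strictly below 1008: 7. Equal to 1008: 1.
PR = (7 + 0.5·1)/11 × 100 = 68.2

68.2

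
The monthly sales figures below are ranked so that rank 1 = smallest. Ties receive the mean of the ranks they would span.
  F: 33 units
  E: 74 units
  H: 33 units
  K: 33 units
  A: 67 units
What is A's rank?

4

Sorted (ascending): 33, 33, 33, 67, 74
The 3 values of 33 occupy positions 1–3 → average rank 2.
A has value 67 units → rank 4.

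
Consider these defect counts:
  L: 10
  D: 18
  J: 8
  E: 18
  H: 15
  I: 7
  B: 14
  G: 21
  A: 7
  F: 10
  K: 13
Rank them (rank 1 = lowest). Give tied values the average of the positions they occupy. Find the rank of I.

Sorted (ascending): 7, 7, 8, 10, 10, 13, 14, 15, 18, 18, 21
The 2 values of 7 occupy positions 1–2 → average rank (1+2)/2 = 1.5.
The 2 values of 10 occupy positions 4–5 → average rank (4+5)/2 = 4.5.
The 2 values of 18 occupy positions 9–10 → average rank (9+10)/2 = 9.5.
I has value 7 → rank 1.5.

1.5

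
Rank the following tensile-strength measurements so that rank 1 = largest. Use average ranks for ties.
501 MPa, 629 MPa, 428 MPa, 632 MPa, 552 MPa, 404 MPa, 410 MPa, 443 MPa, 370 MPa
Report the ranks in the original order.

4, 2, 6, 1, 3, 8, 7, 5, 9

Sorted (descending): 632, 629, 552, 501, 443, 428, 410, 404, 370
No ties — each value takes its position as its rank.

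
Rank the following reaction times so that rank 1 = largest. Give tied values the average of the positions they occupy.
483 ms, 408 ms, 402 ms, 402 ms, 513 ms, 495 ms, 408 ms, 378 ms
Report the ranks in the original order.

3, 4.5, 6.5, 6.5, 1, 2, 4.5, 8

Sorted (descending): 513, 495, 483, 408, 408, 402, 402, 378
The 2 values of 408 occupy positions 4–5 → average rank (4+5)/2 = 4.5.
The 2 values of 402 occupy positions 6–7 → average rank (6+7)/2 = 6.5.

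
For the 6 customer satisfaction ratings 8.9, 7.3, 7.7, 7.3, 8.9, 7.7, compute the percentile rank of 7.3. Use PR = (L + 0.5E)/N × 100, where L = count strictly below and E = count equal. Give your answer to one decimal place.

N = 6.
Strictly below 7.3: 0. Equal to 7.3: 2.
PR = (0 + 0.5·2)/6 × 100 = 16.7

16.7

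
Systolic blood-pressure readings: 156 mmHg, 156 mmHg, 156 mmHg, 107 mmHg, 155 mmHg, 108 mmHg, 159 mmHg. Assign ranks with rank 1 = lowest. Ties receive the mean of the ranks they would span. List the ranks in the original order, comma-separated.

5, 5, 5, 1, 3, 2, 7

Sorted (ascending): 107, 108, 155, 156, 156, 156, 159
The 3 values of 156 occupy positions 4–6 → average rank 5.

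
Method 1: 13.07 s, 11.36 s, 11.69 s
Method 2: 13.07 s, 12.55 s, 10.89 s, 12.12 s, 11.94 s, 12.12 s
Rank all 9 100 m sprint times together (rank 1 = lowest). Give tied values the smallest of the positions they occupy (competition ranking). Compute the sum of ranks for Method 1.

Sorted (ascending): 10.89, 11.36, 11.69, 11.94, 12.12, 12.12, 12.55, 13.07, 13.07
The 2 values of 12.12 occupy positions 5–6 → each gets rank 5.
The 2 values of 13.07 occupy positions 8–9 → each gets rank 8.
Method 1 values → pooled ranks: 13.07→8, 11.36→2, 11.69→3
Rank sum = 8 + 2 + 3 = 13

13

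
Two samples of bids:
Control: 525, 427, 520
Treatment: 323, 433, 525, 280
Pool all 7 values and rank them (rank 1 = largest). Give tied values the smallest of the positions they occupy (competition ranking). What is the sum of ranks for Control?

Sorted (descending): 525, 525, 520, 433, 427, 323, 280
The 2 values of 525 occupy positions 1–2 → each gets rank 1.
Control values → pooled ranks: 525→1, 427→5, 520→3
Rank sum = 1 + 5 + 3 = 9

9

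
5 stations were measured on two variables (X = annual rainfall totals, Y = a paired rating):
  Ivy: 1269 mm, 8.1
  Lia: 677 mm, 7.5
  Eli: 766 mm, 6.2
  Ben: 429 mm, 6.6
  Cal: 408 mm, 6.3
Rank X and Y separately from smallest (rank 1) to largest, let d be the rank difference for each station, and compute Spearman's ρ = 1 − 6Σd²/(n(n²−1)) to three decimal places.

0.400

Ranks of variable 1: 5, 3, 4, 2, 1
Ranks of variable 2: 5, 4, 1, 3, 2
d = r₁ − r₂: 0, -1, 3, -1, -1
d²: 0, 1, 9, 1, 1; Σd² = 12
ρ = 1 − 6·12/(5·24) = 1 − 72/120 = 0.400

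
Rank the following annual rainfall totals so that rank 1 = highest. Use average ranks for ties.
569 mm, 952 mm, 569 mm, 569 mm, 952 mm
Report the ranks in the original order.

Sorted (descending): 952, 952, 569, 569, 569
The 2 values of 952 occupy positions 1–2 → average rank (1+2)/2 = 1.5.
The 3 values of 569 occupy positions 3–5 → average rank 4.

4, 1.5, 4, 4, 1.5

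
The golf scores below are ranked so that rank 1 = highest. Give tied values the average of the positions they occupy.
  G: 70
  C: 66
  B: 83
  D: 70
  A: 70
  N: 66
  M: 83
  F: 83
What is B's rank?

2

Sorted (descending): 83, 83, 83, 70, 70, 70, 66, 66
The 3 values of 83 occupy positions 1–3 → average rank 2.
The 3 values of 70 occupy positions 4–6 → average rank 5.
The 2 values of 66 occupy positions 7–8 → average rank (7+8)/2 = 7.5.
B has value 83 → rank 2.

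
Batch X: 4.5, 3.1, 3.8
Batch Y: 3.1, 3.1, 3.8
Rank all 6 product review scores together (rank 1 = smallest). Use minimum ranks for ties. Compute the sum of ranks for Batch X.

11

Sorted (ascending): 3.1, 3.1, 3.1, 3.8, 3.8, 4.5
The 3 values of 3.1 occupy positions 1–3 → each gets rank 1.
The 2 values of 3.8 occupy positions 4–5 → each gets rank 4.
Batch X values → pooled ranks: 4.5→6, 3.1→1, 3.8→4
Rank sum = 6 + 1 + 4 = 11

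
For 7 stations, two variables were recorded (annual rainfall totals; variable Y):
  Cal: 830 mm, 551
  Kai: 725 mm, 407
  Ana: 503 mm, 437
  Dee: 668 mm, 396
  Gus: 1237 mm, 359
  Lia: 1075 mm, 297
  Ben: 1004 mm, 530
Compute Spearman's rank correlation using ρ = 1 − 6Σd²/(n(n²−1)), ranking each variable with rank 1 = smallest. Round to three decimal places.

-0.393

Ranks of variable 1: 4, 3, 1, 2, 7, 6, 5
Ranks of variable 2: 7, 4, 5, 3, 2, 1, 6
d = r₁ − r₂: -3, -1, -4, -1, 5, 5, -1
d²: 9, 1, 16, 1, 25, 25, 1; Σd² = 78
ρ = 1 − 6·78/(7·48) = 1 − 468/336 = -0.393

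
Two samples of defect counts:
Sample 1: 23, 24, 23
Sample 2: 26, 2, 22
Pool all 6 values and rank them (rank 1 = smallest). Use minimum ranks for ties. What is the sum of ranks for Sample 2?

9

Sorted (ascending): 2, 22, 23, 23, 24, 26
The 2 values of 23 occupy positions 3–4 → each gets rank 3.
Sample 2 values → pooled ranks: 26→6, 2→1, 22→2
Rank sum = 6 + 1 + 2 = 9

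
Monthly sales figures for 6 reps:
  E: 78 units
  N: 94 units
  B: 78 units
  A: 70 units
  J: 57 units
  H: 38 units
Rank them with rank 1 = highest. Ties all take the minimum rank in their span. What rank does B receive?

2

Sorted (descending): 94, 78, 78, 70, 57, 38
The 2 values of 78 occupy positions 2–3 → each gets rank 2.
B has value 78 units → rank 2.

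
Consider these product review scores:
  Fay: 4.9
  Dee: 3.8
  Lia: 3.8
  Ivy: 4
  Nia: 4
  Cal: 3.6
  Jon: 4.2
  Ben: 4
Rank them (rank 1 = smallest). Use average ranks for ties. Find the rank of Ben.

Sorted (ascending): 3.6, 3.8, 3.8, 4, 4, 4, 4.2, 4.9
The 2 values of 3.8 occupy positions 2–3 → average rank (2+3)/2 = 2.5.
The 3 values of 4 occupy positions 4–6 → average rank 5.
Ben has value 4 → rank 5.

5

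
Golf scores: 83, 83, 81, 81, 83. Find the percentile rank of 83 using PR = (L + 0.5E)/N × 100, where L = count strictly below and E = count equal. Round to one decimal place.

70.0

N = 5.
Strictly below 83: 2. Equal to 83: 3.
PR = (2 + 0.5·3)/5 × 100 = 70.0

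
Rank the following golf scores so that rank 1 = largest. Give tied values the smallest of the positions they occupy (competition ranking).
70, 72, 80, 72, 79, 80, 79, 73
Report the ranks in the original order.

Sorted (descending): 80, 80, 79, 79, 73, 72, 72, 70
The 2 values of 80 occupy positions 1–2 → each gets rank 1.
The 2 values of 79 occupy positions 3–4 → each gets rank 3.
The 2 values of 72 occupy positions 6–7 → each gets rank 6.

8, 6, 1, 6, 3, 1, 3, 5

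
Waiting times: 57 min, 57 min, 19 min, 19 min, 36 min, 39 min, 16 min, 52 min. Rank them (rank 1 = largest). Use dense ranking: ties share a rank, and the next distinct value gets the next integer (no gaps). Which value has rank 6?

Sorted (descending): 57, 57, 52, 39, 36, 19, 19, 16
The 2 values of 57 share dense rank 1.
The 2 values of 19 share dense rank 5.
Remaining distinct values take the next consecutive integers.
Rank 6 → value 16.

16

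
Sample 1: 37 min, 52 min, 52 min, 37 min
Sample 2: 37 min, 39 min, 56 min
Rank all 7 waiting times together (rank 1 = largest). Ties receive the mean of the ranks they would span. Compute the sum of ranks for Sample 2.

11

Sorted (descending): 56, 52, 52, 39, 37, 37, 37
The 2 values of 52 occupy positions 2–3 → average rank (2+3)/2 = 2.5.
The 3 values of 37 occupy positions 5–7 → average rank 6.
Sample 2 values → pooled ranks: 37→6, 39→4, 56→1
Rank sum = 6 + 4 + 1 = 11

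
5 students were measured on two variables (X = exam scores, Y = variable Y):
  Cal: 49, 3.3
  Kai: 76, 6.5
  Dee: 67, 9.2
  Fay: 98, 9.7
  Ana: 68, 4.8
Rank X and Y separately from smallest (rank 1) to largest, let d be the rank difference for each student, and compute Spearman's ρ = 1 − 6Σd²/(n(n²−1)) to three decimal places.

Ranks of variable 1: 1, 4, 2, 5, 3
Ranks of variable 2: 1, 3, 4, 5, 2
d = r₁ − r₂: 0, 1, -2, 0, 1
d²: 0, 1, 4, 0, 1; Σd² = 6
ρ = 1 − 6·6/(5·24) = 1 − 36/120 = 0.700

0.700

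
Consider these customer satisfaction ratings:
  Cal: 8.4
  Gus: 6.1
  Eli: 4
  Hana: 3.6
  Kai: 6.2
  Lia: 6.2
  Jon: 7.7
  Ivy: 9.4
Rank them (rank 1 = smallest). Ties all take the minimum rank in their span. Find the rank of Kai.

4

Sorted (ascending): 3.6, 4, 6.1, 6.2, 6.2, 7.7, 8.4, 9.4
The 2 values of 6.2 occupy positions 4–5 → each gets rank 4.
Kai has value 6.2 → rank 4.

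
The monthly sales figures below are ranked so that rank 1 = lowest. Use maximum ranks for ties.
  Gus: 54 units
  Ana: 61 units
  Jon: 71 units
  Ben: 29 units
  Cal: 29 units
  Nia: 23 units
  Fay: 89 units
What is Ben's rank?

3

Sorted (ascending): 23, 29, 29, 54, 61, 71, 89
The 2 values of 29 occupy positions 2–3 → each gets rank 3.
Ben has value 29 units → rank 3.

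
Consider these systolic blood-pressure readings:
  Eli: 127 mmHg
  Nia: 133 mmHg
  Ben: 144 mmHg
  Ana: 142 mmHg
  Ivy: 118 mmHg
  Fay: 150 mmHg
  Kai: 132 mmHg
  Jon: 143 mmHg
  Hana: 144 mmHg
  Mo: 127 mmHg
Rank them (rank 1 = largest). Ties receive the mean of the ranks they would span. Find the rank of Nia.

6

Sorted (descending): 150, 144, 144, 143, 142, 133, 132, 127, 127, 118
The 2 values of 144 occupy positions 2–3 → average rank (2+3)/2 = 2.5.
The 2 values of 127 occupy positions 8–9 → average rank (8+9)/2 = 8.5.
Nia has value 133 mmHg → rank 6.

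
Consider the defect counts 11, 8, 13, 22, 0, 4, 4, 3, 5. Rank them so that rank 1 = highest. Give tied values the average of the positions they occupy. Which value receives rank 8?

Sorted (descending): 22, 13, 11, 8, 5, 4, 4, 3, 0
The 2 values of 4 occupy positions 6–7 → average rank (6+7)/2 = 6.5.
Rank 8 → value 3.

3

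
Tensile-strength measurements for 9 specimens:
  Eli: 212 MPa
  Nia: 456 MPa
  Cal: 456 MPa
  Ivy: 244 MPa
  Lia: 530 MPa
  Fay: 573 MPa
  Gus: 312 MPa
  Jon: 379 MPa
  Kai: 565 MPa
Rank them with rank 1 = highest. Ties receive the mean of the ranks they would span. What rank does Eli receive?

Sorted (descending): 573, 565, 530, 456, 456, 379, 312, 244, 212
The 2 values of 456 occupy positions 4–5 → average rank (4+5)/2 = 4.5.
Eli has value 212 MPa → rank 9.

9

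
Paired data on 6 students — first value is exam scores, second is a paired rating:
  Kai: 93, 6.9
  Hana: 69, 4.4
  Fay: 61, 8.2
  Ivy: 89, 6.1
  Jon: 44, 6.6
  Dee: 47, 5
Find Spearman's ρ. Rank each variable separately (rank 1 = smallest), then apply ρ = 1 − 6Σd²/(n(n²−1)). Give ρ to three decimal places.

Ranks of variable 1: 6, 4, 3, 5, 1, 2
Ranks of variable 2: 5, 1, 6, 3, 4, 2
d = r₁ − r₂: 1, 3, -3, 2, -3, 0
d²: 1, 9, 9, 4, 9, 0; Σd² = 32
ρ = 1 − 6·32/(6·35) = 1 − 192/210 = 0.086

0.086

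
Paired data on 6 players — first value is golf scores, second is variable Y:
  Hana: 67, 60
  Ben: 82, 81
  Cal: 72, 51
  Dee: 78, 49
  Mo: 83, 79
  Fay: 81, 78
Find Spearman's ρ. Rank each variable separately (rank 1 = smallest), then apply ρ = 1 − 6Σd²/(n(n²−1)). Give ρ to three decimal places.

Ranks of variable 1: 1, 5, 2, 3, 6, 4
Ranks of variable 2: 3, 6, 2, 1, 5, 4
d = r₁ − r₂: -2, -1, 0, 2, 1, 0
d²: 4, 1, 0, 4, 1, 0; Σd² = 10
ρ = 1 − 6·10/(6·35) = 1 − 60/210 = 0.714

0.714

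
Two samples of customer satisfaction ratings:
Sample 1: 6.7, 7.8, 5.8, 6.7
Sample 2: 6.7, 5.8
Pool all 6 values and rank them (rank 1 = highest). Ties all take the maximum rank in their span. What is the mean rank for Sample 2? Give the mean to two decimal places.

5.00

Sorted (descending): 7.8, 6.7, 6.7, 6.7, 5.8, 5.8
The 3 values of 6.7 occupy positions 2–4 → each gets rank 4.
The 2 values of 5.8 occupy positions 5–6 → each gets rank 6.
Sample 2 values → pooled ranks: 6.7→4, 5.8→6
Mean rank = (4 + 6) / 2 = 5.00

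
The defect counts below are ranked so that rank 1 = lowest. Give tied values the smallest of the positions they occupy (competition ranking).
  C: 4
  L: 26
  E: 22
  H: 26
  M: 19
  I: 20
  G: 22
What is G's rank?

Sorted (ascending): 4, 19, 20, 22, 22, 26, 26
The 2 values of 22 occupy positions 4–5 → each gets rank 4.
The 2 values of 26 occupy positions 6–7 → each gets rank 6.
G has value 22 → rank 4.

4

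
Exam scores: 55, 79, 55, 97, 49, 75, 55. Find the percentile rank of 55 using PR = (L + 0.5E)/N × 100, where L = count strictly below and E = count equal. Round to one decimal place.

N = 7.
Strictly below 55: 1. Equal to 55: 3.
PR = (1 + 0.5·3)/7 × 100 = 35.7

35.7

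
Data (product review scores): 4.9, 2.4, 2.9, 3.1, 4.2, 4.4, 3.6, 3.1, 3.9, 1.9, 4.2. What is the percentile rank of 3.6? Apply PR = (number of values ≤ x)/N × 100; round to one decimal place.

N = 11.
Strictly below 3.6: 5. Equal to 3.6: 1.
PR = 6/11 × 100 = 54.5

54.5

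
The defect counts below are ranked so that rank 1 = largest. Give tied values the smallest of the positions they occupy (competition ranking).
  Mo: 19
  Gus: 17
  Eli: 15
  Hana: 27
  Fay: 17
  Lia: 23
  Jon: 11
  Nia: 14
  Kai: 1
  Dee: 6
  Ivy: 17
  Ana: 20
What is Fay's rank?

Sorted (descending): 27, 23, 20, 19, 17, 17, 17, 15, 14, 11, 6, 1
The 3 values of 17 occupy positions 5–7 → each gets rank 5.
Fay has value 17 → rank 5.

5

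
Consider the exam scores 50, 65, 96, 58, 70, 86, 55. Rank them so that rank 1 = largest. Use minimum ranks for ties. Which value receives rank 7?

Sorted (descending): 96, 86, 70, 65, 58, 55, 50
No ties — each value takes its position as its rank.
Rank 7 → value 50.

50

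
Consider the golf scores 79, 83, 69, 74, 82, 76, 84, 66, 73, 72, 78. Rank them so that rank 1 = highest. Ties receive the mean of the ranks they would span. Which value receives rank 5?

78

Sorted (descending): 84, 83, 82, 79, 78, 76, 74, 73, 72, 69, 66
No ties — each value takes its position as its rank.
Rank 5 → value 78.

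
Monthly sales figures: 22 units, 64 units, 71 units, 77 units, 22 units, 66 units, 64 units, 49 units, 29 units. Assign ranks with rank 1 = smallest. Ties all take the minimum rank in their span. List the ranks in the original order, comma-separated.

1, 5, 8, 9, 1, 7, 5, 4, 3

Sorted (ascending): 22, 22, 29, 49, 64, 64, 66, 71, 77
The 2 values of 22 occupy positions 1–2 → each gets rank 1.
The 2 values of 64 occupy positions 5–6 → each gets rank 5.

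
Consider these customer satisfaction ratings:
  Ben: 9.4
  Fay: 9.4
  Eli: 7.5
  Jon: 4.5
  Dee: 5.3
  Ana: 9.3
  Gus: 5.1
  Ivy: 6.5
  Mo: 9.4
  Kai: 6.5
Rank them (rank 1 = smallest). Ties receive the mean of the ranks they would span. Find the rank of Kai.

4.5

Sorted (ascending): 4.5, 5.1, 5.3, 6.5, 6.5, 7.5, 9.3, 9.4, 9.4, 9.4
The 2 values of 6.5 occupy positions 4–5 → average rank (4+5)/2 = 4.5.
The 3 values of 9.4 occupy positions 8–10 → average rank 9.
Kai has value 6.5 → rank 4.5.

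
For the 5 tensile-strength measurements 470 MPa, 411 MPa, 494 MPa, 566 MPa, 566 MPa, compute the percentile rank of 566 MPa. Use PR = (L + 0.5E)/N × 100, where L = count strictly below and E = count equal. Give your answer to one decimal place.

80.0

N = 5.
Strictly below 566: 3. Equal to 566: 2.
PR = (3 + 0.5·2)/5 × 100 = 80.0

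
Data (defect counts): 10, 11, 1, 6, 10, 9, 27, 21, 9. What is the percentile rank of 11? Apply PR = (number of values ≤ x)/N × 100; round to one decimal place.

77.8

N = 9.
Strictly below 11: 6. Equal to 11: 1.
PR = 7/9 × 100 = 77.8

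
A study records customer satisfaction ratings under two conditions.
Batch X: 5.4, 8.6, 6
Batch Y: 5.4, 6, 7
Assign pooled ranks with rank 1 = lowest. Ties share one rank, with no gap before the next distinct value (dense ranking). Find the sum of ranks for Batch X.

Sorted (ascending): 5.4, 5.4, 6, 6, 7, 8.6
The 2 values of 5.4 share dense rank 1.
The 2 values of 6 share dense rank 2.
Remaining distinct values take the next consecutive integers.
Batch X values → pooled ranks: 5.4→1, 8.6→4, 6→2
Rank sum = 1 + 4 + 2 = 7

7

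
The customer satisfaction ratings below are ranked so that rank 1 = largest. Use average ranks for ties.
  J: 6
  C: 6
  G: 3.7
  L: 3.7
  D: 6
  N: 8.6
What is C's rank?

Sorted (descending): 8.6, 6, 6, 6, 3.7, 3.7
The 3 values of 6 occupy positions 2–4 → average rank 3.
The 2 values of 3.7 occupy positions 5–6 → average rank (5+6)/2 = 5.5.
C has value 6 → rank 3.

3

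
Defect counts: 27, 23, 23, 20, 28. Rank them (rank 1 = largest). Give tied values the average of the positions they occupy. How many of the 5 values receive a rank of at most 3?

2

Sorted (descending): 28, 27, 23, 23, 20
The 2 values of 23 occupy positions 3–4 → average rank (3+4)/2 = 3.5.
Ranks ≤ 3: {1, 2} → 2 values.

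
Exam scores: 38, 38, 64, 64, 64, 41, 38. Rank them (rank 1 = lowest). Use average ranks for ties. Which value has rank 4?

Sorted (ascending): 38, 38, 38, 41, 64, 64, 64
The 3 values of 38 occupy positions 1–3 → average rank 2.
The 3 values of 64 occupy positions 5–7 → average rank 6.
Rank 4 → value 41.

41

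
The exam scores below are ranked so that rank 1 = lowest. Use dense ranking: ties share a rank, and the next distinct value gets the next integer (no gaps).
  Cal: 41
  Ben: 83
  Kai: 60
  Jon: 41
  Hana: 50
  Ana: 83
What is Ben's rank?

4

Sorted (ascending): 41, 41, 50, 60, 83, 83
The 2 values of 41 share dense rank 1.
The 2 values of 83 share dense rank 4.
Remaining distinct values take the next consecutive integers.
Ben has value 83 → rank 4.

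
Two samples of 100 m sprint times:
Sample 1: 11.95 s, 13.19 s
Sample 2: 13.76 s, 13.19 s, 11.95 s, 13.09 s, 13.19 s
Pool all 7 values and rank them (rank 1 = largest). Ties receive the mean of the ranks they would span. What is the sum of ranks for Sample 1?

9.5

Sorted (descending): 13.76, 13.19, 13.19, 13.19, 13.09, 11.95, 11.95
The 3 values of 13.19 occupy positions 2–4 → average rank 3.
The 2 values of 11.95 occupy positions 6–7 → average rank (6+7)/2 = 6.5.
Sample 1 values → pooled ranks: 11.95→6.5, 13.19→3
Rank sum = 6.5 + 3 = 9.5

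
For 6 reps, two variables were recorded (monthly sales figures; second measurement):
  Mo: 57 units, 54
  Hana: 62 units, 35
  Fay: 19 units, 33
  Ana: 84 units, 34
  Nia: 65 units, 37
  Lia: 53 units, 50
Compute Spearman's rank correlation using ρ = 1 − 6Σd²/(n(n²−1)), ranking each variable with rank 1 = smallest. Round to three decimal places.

Ranks of variable 1: 3, 4, 1, 6, 5, 2
Ranks of variable 2: 6, 3, 1, 2, 4, 5
d = r₁ − r₂: -3, 1, 0, 4, 1, -3
d²: 9, 1, 0, 16, 1, 9; Σd² = 36
ρ = 1 − 6·36/(6·35) = 1 − 216/210 = -0.029

-0.029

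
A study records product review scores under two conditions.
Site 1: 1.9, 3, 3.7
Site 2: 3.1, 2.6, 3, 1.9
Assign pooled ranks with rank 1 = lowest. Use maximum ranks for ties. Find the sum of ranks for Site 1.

14

Sorted (ascending): 1.9, 1.9, 2.6, 3, 3, 3.1, 3.7
The 2 values of 1.9 occupy positions 1–2 → each gets rank 2.
The 2 values of 3 occupy positions 4–5 → each gets rank 5.
Site 1 values → pooled ranks: 1.9→2, 3→5, 3.7→7
Rank sum = 2 + 5 + 7 = 14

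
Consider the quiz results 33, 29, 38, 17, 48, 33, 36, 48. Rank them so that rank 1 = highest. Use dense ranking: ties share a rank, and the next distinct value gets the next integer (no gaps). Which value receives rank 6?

17

Sorted (descending): 48, 48, 38, 36, 33, 33, 29, 17
The 2 values of 48 share dense rank 1.
The 2 values of 33 share dense rank 4.
Remaining distinct values take the next consecutive integers.
Rank 6 → value 17.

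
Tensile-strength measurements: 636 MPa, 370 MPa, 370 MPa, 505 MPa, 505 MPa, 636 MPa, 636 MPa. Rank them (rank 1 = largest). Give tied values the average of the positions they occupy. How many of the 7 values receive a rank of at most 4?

3

Sorted (descending): 636, 636, 636, 505, 505, 370, 370
The 3 values of 636 occupy positions 1–3 → average rank 2.
The 2 values of 505 occupy positions 4–5 → average rank (4+5)/2 = 4.5.
The 2 values of 370 occupy positions 6–7 → average rank (6+7)/2 = 6.5.
Ranks ≤ 4: {2, 2, 2} → 3 values.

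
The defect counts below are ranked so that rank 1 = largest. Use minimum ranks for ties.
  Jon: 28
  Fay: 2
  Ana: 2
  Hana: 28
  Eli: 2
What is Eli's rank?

Sorted (descending): 28, 28, 2, 2, 2
The 2 values of 28 occupy positions 1–2 → each gets rank 1.
The 3 values of 2 occupy positions 3–5 → each gets rank 3.
Eli has value 2 → rank 3.

3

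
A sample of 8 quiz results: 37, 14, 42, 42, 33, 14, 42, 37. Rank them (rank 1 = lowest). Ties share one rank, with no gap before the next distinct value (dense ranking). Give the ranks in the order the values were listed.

Sorted (ascending): 14, 14, 33, 37, 37, 42, 42, 42
The 2 values of 14 share dense rank 1.
The 2 values of 37 share dense rank 3.
The 3 values of 42 share dense rank 4.
Remaining distinct values take the next consecutive integers.

3, 1, 4, 4, 2, 1, 4, 3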